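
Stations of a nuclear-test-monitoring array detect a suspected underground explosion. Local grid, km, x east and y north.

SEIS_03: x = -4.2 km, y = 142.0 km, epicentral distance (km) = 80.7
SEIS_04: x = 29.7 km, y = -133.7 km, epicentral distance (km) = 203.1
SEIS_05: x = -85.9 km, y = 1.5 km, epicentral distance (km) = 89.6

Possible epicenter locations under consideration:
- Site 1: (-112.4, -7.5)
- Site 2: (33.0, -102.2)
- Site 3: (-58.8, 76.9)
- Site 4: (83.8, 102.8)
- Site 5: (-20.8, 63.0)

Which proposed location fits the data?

For each candidate, compare |candidate − station| to the reported distance:
Site 1: residuals SEIS_03 103.8, SEIS_04 13.1, SEIS_05 61.6 → max 103.8 km
Site 2: residuals SEIS_03 166.3, SEIS_04 171.4, SEIS_05 68.2 → max 171.4 km
Site 3: residuals SEIS_03 4.3, SEIS_04 25.3, SEIS_05 9.5 → max 25.3 km
Site 4: residuals SEIS_03 15.6, SEIS_04 39.5, SEIS_05 108.0 → max 108.0 km
Site 5: residuals SEIS_03 0.0, SEIS_04 0.0, SEIS_05 0.0 → max 0.0 km
Only Site 5 has all residuals ≈ 0.

Site 5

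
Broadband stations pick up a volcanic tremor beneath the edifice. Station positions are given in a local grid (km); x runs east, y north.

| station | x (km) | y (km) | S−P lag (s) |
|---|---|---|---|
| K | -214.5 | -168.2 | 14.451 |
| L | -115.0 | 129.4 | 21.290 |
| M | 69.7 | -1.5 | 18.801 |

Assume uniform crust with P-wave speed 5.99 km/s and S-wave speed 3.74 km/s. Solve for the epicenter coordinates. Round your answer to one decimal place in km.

Distance from S−P lag: d = Δt · v_P v_S / (v_P − v_S) = Δt · (5.99·3.74)/(5.99−3.74) ≈ 9.9567·Δt.
So d_K = 143.88, d_L = 211.98, d_M = 187.20 km.
Circle about each station: (x + 214.5)² + (y + 168.2)² = 143.88²; (x + 115.0)² + (y − 129.4)² = 211.98²; (x − 69.7)² + (y + 1.5)² = 187.20².
Subtracting the K equation from the L and M equations removes the quadratic terms:
199.0 x + 595.2 y = -68566.20
568.4 x + 333.4 y = -83783.54
Solving the 2×2 system: x ≈ -99.3, y ≈ -82.0 km.

-99.3 km east, -82.0 km north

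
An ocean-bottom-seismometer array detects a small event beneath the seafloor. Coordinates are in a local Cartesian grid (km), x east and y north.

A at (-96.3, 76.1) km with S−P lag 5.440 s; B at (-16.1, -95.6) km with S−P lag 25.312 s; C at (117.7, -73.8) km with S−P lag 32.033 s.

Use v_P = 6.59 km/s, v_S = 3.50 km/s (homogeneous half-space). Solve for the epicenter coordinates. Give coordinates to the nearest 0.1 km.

x ≈ -57.7 km, y ≈ 88.7 km

Distance from S−P lag: d = Δt · v_P v_S / (v_P − v_S) = Δt · (6.59·3.50)/(6.59−3.50) ≈ 7.4644·Δt.
So d_A = 40.61, d_B = 188.94, d_C = 239.11 km.
Circle about each station: (x + 96.3)² + (y − 76.1)² = 40.61²; (x + 16.1)² + (y + 95.6)² = 188.94²; (x − 117.7)² + (y + 73.8)² = 239.11².
Subtracting pairs of circle equations eliminates x²+y² and gives linear equations (the radical axes):
160.4 x − 343.4 y = -39715.48
428.0 x − 299.8 y = -51289.59
Solving the 2×2 system: x ≈ -57.7, y ≈ 88.7 km.
Check against A (with the unrounded x, y): √((x + 96.3)²+(y − 76.1)²) = 40.60 ≈ 40.61 km. ✓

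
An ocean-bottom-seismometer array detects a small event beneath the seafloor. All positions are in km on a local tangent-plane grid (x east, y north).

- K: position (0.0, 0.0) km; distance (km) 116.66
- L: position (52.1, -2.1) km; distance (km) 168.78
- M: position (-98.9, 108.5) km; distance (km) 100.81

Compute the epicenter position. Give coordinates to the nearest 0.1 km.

Circle about each station: x² + y² = 116.66²; (x − 52.1)² + (y + 2.1)² = 168.78²; (x + 98.9)² + (y − 108.5)² = 100.81².
Subtracting the K equation from the L and M equations removes the quadratic terms:
104.2 x − 4.2 y = -12158.31
-197.8 x + 217.0 y = 25000.36
Solving the 2×2 system: x ≈ -116.3, y ≈ 9.2 km.

(-116.3, 9.2)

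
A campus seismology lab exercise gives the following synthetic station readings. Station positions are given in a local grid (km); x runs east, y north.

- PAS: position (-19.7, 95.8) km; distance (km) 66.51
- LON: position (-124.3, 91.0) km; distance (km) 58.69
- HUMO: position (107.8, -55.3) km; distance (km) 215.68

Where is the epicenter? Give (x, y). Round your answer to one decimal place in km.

x ≈ -75.1 km, y ≈ 59.0 km

Circle about each station: (x + 19.7)² + (y − 95.8)² = 66.51²; (x + 124.3)² + (y − 91.0)² = 58.69²; (x − 107.8)² + (y + 55.3)² = 215.68².
Subtracting the PAS equation from the LON and HUMO equations removes the quadratic terms:
-209.2 x − 9.6 y = 15144.82
255.0 x − 302.2 y = -36981.08
Solving the 2×2 system: x ≈ -75.1, y ≈ 59.0 km.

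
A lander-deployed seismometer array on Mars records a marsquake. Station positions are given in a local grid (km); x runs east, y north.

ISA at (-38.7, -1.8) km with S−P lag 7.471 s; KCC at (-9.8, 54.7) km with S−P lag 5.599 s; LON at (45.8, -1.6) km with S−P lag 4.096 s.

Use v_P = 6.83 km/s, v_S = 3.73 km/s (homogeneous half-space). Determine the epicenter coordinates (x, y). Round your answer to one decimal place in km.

19.1 km east, 18.9 km north

Distance from S−P lag: d = Δt · v_P v_S / (v_P − v_S) = Δt · (6.83·3.73)/(6.83−3.73) ≈ 8.2180·Δt.
So d_ISA = 61.40, d_KCC = 46.01, d_LON = 33.66 km.
Circle about each station: (x + 38.7)² + (y + 1.8)² = 61.40²; (x + 9.8)² + (y − 54.7)² = 46.01²; (x − 45.8)² + (y + 1.6)² = 33.66².
Subtracting the ISA equation from the KCC and LON equations removes the quadratic terms:
57.8 x + 113.0 y = 3240.24
169.0 x + 0.4 y = 3236.23
Solving the 2×2 system: x ≈ 19.1, y ≈ 18.9 km.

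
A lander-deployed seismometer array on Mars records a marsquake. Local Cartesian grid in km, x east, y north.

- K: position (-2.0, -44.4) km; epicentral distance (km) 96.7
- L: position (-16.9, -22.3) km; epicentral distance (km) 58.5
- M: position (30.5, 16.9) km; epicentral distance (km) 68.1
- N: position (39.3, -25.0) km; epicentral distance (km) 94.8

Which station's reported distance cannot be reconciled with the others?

Solve using three stations at a time. Using L, M, N (subtract circle equations pairwise → linear system) gives (x, y) ≈ (-35.6, 33.0).
Distances from that point to each station vs reported:
  K: calculated 84.4 vs reported 96.7 → residual 12.3 km
  L: calculated 58.4 vs reported 58.5 → residual 0.1 km
  M: calculated 68.0 vs reported 68.1 → residual 0.1 km
  N: calculated 94.7 vs reported 94.8 → residual 0.1 km
L, M, N are mutually consistent (residuals ≈ 0); K is off by 12.3 km.

K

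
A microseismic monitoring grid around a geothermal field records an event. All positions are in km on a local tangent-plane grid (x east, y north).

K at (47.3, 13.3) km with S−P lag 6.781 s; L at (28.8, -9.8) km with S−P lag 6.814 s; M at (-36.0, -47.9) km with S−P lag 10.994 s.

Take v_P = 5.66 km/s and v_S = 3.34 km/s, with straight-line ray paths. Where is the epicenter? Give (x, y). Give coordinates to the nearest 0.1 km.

-3.3 km east, 35.5 km north

Distance from S−P lag: d = Δt · v_P v_S / (v_P − v_S) = Δt · (5.66·3.34)/(5.66−3.34) ≈ 8.1484·Δt.
So d_K = 55.25, d_L = 55.52, d_M = 89.58 km.
Circle about each station: (x − 47.3)² + (y − 13.3)² = 55.25²; (x − 28.8)² + (y + 9.8)² = 55.52²; (x + 36.0)² + (y + 47.9)² = 89.58².
Subtracting the K equation from the L and M equations removes the quadratic terms:
-37.0 x − 46.2 y = -1518.61
-166.6 x − 122.4 y = -3795.78
Solving the 2×2 system: x ≈ -3.3, y ≈ 35.5 km.
Check against K (with the unrounded x, y): √((x − 47.3)²+(y − 13.3)²) = 55.28 ≈ 55.25 km. ✓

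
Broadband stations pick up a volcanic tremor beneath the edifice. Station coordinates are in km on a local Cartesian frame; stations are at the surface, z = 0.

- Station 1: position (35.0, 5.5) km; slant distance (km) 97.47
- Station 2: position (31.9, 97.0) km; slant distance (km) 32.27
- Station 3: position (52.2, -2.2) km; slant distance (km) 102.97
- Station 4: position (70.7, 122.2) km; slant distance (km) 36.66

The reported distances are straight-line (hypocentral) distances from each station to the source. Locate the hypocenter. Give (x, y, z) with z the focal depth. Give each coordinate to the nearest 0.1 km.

Each station gives a sphere (x−x_i)² + (y−y_i)² + z² = d_i² (stations at z=0).
Subtracting the Station 1 sphere from Station 2 and Station 3: z² cancels, leaving linear equations in x and y:
-6.2 x + 183.0 y = 17630.41
34.4 x − 15.4 y = 372.01
Solving: x ≈ 54.774, y ≈ 98.197 km (keep extra digits for the depth step; rounded: 54.8, 98.2).
Then from the Station 1 sphere: z² = 97.47² − (x − 35.0)² − (y − 5.5)² with x = 54.774, y = 98.197, so z ≈ 22.730 ≈ 22.7 km.

(54.8, 98.2, 22.7)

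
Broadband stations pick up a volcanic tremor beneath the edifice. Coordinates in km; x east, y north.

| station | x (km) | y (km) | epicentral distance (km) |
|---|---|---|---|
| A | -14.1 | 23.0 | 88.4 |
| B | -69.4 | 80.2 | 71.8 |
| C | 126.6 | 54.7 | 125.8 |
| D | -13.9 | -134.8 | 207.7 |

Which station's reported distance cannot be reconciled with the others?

Solve using three stations at a time. Using B, C, D (subtract circle equations pairwise → linear system) gives (x, y) ≈ (2.0, 72.3).
Distances from that point to each station vs reported:
  A: calculated 51.9 vs reported 88.4 → residual 36.5 km
  B: calculated 71.8 vs reported 71.8 → residual 0.0 km
  C: calculated 125.8 vs reported 125.8 → residual 0.0 km
  D: calculated 207.7 vs reported 207.7 → residual 0.0 km
B, C, D are mutually consistent (residuals ≈ 0); A is off by 36.5 km.

A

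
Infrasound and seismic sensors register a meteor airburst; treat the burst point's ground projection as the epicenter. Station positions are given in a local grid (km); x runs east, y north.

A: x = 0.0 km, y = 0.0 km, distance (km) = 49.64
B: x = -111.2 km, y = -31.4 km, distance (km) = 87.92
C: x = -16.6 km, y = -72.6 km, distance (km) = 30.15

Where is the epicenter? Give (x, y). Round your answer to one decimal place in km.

Circle about each station: x² + y² = 49.64²; (x + 111.2)² + (y + 31.4)² = 87.92²; (x + 16.6)² + (y + 72.6)² = 30.15².
Subtracting pairs of circle equations eliminates x²+y² and gives linear equations (the radical axes):
-222.4 x − 62.8 y = 8085.60
-33.2 x − 145.2 y = 7101.43
Solving the 2×2 system: x ≈ -24.1, y ≈ -43.4 km.
Check against A (with the unrounded x, y): √(x²+y²) = 49.64 ≈ 49.64 km. ✓

-24.1 km east, -43.4 km north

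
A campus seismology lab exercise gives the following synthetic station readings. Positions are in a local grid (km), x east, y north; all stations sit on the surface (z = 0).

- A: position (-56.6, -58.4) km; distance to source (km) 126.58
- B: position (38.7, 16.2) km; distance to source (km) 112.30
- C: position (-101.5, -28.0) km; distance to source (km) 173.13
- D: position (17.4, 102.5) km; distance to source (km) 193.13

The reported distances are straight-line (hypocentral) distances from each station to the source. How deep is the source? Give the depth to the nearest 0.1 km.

Each station gives a sphere (x−x_i)² + (y−y_i)² + z² = d_i² (stations at z=0).
Subtracting the A sphere from B and C: z² cancels, leaving linear equations in x and y:
190.6 x + 149.2 y = -1442.78
-89.8 x + 60.8 y = -9479.37
Solving: x ≈ 53.092, y ≈ -77.495 km (keep extra digits for the depth step; rounded: 53.1, -77.5).
Then from the A sphere: z² = 126.58² − (x + 56.6)² − (y + 58.4)² with x = 53.092, y = -77.495, so z ≈ 60.212 ≈ 60.2 km.

z ≈ 60.2 km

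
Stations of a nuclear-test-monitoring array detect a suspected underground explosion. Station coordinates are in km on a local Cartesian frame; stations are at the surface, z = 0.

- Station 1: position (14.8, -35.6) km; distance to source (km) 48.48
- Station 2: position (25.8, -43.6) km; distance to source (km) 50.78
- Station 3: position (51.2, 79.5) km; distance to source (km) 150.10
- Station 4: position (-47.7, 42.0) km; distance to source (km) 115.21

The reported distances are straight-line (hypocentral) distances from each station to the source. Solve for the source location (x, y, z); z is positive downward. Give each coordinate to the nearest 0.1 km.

Each station gives a sphere (x−x_i)² + (y−y_i)² + z² = d_i² (stations at z=0).
Subtracting the Station 1 sphere from Station 2 and Station 3: z² cancels, leaving linear equations in x and y:
22.0 x − 16.0 y = 851.90
72.8 x + 230.2 y = -12724.41
Solving: x ≈ -1.201, y ≈ -54.896 km (keep extra digits for the depth step; rounded: -1.2, -54.9).
Then from the Station 1 sphere: z² = 48.48² − (x − 14.8)² − (y + 35.6)² with x = -1.201, y = -54.896, so z ≈ 41.496 ≈ 41.5 km.
Check against Station 4 (with the unrounded solution): distance 115.21 ≈ 115.21 km. ✓

(-1.2, -54.9, 41.5)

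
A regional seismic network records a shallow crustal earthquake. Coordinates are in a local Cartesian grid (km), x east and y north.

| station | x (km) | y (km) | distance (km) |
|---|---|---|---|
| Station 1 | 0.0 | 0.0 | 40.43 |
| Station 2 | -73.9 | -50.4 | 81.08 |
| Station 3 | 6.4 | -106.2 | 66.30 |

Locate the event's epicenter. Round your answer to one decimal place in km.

6.5 km east, -39.9 km north

Circle about each station: x² + y² = 40.43²; (x + 73.9)² + (y + 50.4)² = 81.08²; (x − 6.4)² + (y + 106.2)² = 66.30².
Subtracting the Station 1 equation from the Station 2 and Station 3 equations removes the quadratic terms:
-147.8 x − 100.8 y = 3061.99
12.8 x − 212.4 y = 8558.29
Solving the 2×2 system: x ≈ 6.5, y ≈ -39.9 km.
Check against Station 1 (with the unrounded x, y): √(x²+y²) = 40.43 ≈ 40.43 km. ✓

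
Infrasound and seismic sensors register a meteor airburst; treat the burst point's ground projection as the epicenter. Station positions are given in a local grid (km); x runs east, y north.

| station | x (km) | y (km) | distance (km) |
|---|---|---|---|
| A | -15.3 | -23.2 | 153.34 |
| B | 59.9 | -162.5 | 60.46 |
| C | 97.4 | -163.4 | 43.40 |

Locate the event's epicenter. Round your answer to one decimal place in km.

Circle about each station: (x + 15.3)² + (y + 23.2)² = 153.34²; (x − 59.9)² + (y + 162.5)² = 60.46²; (x − 97.4)² + (y + 163.4)² = 43.40².
Subtracting pairs of circle equations eliminates x²+y² and gives linear equations (the radical axes):
150.4 x − 278.6 y = 49079.67
225.4 x − 280.4 y = 57043.59
Solving the 2×2 system: x ≈ 103.3, y ≈ -120.4 km.
Check against A (with the unrounded x, y): √((x + 15.3)²+(y + 23.2)²) = 153.34 ≈ 153.34 km. ✓

103.3 km east, -120.4 km north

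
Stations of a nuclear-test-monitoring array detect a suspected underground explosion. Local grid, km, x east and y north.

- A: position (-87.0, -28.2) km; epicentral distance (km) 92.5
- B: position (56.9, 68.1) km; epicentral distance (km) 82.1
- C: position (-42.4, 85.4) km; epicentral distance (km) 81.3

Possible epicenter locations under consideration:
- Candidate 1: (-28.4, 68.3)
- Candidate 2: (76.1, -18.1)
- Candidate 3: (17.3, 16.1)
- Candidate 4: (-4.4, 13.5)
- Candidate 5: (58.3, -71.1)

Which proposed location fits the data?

For each candidate, compare |candidate − station| to the reported distance:
Candidate 1: residuals A 20.4, B 3.2, C 59.2 → max 59.2 km
Candidate 2: residuals A 70.9, B 6.2, C 76.0 → max 76.0 km
Candidate 3: residuals A 20.8, B 16.7, C 10.2 → max 20.8 km
Candidate 4: residuals A 0.0, B 0.0, C 0.0 → max 0.0 km
Candidate 5: residuals A 59.0, B 57.1, C 104.8 → max 104.8 km
Only Candidate 4 has all residuals ≈ 0.

Candidate 4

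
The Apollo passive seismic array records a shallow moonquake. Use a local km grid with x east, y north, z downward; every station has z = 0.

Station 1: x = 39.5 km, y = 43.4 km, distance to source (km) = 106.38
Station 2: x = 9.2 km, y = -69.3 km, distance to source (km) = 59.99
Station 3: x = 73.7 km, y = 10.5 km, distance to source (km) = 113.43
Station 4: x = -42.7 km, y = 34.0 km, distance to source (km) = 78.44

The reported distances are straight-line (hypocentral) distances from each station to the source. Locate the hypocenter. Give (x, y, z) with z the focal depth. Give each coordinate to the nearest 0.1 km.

(-24.7, -34.0, 34.7)

Each station gives a sphere (x−x_i)² + (y−y_i)² + z² = d_i² (stations at z=0).
Subtracting the Station 1 sphere from Station 2 and Station 3: z² cancels, leaving linear equations in x and y:
-60.6 x − 225.4 y = 9161.22
68.4 x − 65.8 y = 548.47
Solving: x ≈ -24.694, y ≈ -34.005 km (keep extra digits for the depth step; rounded: -24.7, -34.0).
Then from the Station 1 sphere: z² = 106.38² − (x − 39.5)² − (y − 43.4)² with x = -24.694, y = -34.005, so z ≈ 34.703 ≈ 34.7 km.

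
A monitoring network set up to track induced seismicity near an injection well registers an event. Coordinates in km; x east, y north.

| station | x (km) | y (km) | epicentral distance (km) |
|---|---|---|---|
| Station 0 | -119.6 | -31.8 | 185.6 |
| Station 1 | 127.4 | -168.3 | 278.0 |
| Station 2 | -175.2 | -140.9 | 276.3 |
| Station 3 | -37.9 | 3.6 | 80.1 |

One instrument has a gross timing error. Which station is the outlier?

Solve using three stations at a time. Using Station 1, Station 2, Station 3 (subtract circle equations pairwise → linear system) gives (x, y) ≈ (-4.5, 76.4).
Distances from that point to each station vs reported:
  Station 0: calculated 157.9 vs reported 185.6 → residual 27.7 km
  Station 1: calculated 278.0 vs reported 278.0 → residual 0.0 km
  Station 2: calculated 276.3 vs reported 276.3 → residual 0.0 km
  Station 3: calculated 80.1 vs reported 80.1 → residual 0.0 km
Station 1, Station 2, Station 3 are mutually consistent (residuals ≈ 0); Station 0 is off by 27.7 km.

Station 0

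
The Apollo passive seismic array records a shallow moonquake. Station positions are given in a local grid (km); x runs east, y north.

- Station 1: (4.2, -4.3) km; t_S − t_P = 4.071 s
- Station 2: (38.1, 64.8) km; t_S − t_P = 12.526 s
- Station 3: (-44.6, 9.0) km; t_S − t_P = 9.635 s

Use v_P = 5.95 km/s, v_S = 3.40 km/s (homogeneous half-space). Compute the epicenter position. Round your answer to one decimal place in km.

Distance from S−P lag: d = Δt · v_P v_S / (v_P − v_S) = Δt · (5.95·3.40)/(5.95−3.40) ≈ 7.9333·Δt.
So d_Station 1 = 32.30, d_Station 2 = 99.37, d_Station 3 = 76.44 km.
Circle about each station: (x − 4.2)² + (y + 4.3)² = 32.30²; (x − 38.1)² + (y − 64.8)² = 99.37²; (x + 44.6)² + (y − 9.0)² = 76.44².
Subtracting the Station 1 equation from the Station 2 and Station 3 equations removes the quadratic terms:
67.8 x + 138.2 y = -3216.59
-97.6 x + 26.6 y = -2765.75
Solving the 2×2 system: x ≈ 19.4, y ≈ -32.8 km.
Check against Station 1 (with the unrounded x, y): √((x − 4.2)²+(y + 4.3)²) = 32.29 ≈ 32.30 km. ✓

x ≈ 19.4 km, y ≈ -32.8 km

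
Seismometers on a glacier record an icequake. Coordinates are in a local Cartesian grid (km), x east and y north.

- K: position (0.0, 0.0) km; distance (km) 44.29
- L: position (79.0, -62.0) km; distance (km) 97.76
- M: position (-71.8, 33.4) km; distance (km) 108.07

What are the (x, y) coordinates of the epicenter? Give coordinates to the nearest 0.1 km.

Circle about each station: x² + y² = 44.29²; (x − 79.0)² + (y + 62.0)² = 97.76²; (x + 71.8)² + (y − 33.4)² = 108.07².
Subtracting pairs of circle equations eliminates x²+y² and gives linear equations (the radical axes):
158.0 x − 124.0 y = 2489.59
-143.6 x + 66.8 y = -3446.72
Solving the 2×2 system: x ≈ 36.0, y ≈ 25.8 km.

(36.0, 25.8)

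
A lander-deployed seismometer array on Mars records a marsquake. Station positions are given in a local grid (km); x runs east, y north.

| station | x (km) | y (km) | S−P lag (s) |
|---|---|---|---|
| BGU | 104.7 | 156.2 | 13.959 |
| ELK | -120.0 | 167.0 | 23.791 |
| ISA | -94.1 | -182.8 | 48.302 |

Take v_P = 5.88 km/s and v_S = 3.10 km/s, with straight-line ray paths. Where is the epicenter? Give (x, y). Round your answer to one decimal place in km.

Distance from S−P lag: d = Δt · v_P v_S / (v_P − v_S) = Δt · (5.88·3.10)/(5.88−3.10) ≈ 6.5568·Δt.
So d_BGU = 91.53, d_ELK = 155.99, d_ISA = 316.71 km.
Circle about each station: (x − 104.7)² + (y − 156.2)² = 91.53²; (x + 120.0)² + (y − 167.0)² = 155.99²; (x + 94.1)² + (y + 182.8)² = 316.71².
Subtracting the BGU equation from the ELK and ISA equations removes the quadratic terms:
-449.4 x + 21.6 y = -9026.67
-397.6 x − 678.0 y = -85017.36
Solving the 2×2 system: x ≈ 25.4, y ≈ 110.5 km.

25.4 km east, 110.5 km north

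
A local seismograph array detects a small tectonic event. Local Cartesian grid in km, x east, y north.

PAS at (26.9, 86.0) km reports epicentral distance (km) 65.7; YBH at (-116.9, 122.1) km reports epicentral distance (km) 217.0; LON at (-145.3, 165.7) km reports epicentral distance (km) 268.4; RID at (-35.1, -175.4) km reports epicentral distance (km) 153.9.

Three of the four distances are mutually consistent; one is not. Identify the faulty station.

Solve using three stations at a time. Using YBH, LON, RID (subtract circle equations pairwise → linear system) gives (x, y) ≈ (31.2, -36.5).
Distances from that point to each station vs reported:
  PAS: calculated 122.6 vs reported 65.7 → residual 56.9 km
  YBH: calculated 217.0 vs reported 217.0 → residual 0.0 km
  LON: calculated 268.4 vs reported 268.4 → residual 0.0 km
  RID: calculated 153.9 vs reported 153.9 → residual 0.0 km
YBH, LON, RID are mutually consistent (residuals ≈ 0); PAS is off by 56.9 km.

PAS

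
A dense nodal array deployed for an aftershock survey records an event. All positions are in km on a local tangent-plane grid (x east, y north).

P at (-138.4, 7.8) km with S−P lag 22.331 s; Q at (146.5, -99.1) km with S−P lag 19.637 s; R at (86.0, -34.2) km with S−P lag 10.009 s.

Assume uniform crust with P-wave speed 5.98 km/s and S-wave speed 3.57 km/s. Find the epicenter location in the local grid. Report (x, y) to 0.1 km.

Distance from S−P lag: d = Δt · v_P v_S / (v_P − v_S) = Δt · (5.98·3.57)/(5.98−3.57) ≈ 8.8583·Δt.
So d_P = 197.82, d_Q = 173.95, d_R = 88.66 km.
Circle about each station: (x + 138.4)² + (y − 7.8)² = 197.82²; (x − 146.5)² + (y + 99.1)² = 173.95²; (x − 86.0)² + (y + 34.2)² = 88.66².
Subtracting pairs of circle equations eliminates x²+y² and gives linear equations (the radical axes):
569.8 x − 213.8 y = 20941.81
448.8 x − 84.0 y = 20622.40
Solving the 2×2 system: x ≈ 55.1, y ≈ 48.9 km.

55.1 km east, 48.9 km north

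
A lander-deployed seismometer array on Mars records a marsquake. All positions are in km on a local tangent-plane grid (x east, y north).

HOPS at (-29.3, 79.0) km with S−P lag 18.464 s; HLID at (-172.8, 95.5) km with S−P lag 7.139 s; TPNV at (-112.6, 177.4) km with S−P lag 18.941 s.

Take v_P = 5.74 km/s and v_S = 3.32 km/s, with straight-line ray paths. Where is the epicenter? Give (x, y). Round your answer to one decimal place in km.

x ≈ -169.2 km, y ≈ 39.4 km

Distance from S−P lag: d = Δt · v_P v_S / (v_P − v_S) = Δt · (5.74·3.32)/(5.74−3.32) ≈ 7.8747·Δt.
So d_HOPS = 145.40, d_HLID = 56.22, d_TPNV = 149.15 km.
Circle about each station: (x + 29.3)² + (y − 79.0)² = 145.40²; (x + 172.8)² + (y − 95.5)² = 56.22²; (x + 112.6)² + (y − 177.4)² = 149.15².
Subtracting pairs of circle equations eliminates x²+y² and gives linear equations (the radical axes):
-287.0 x + 33.0 y = 49861.07
-166.6 x + 196.8 y = 35945.47
Solving the 2×2 system: x ≈ -169.2, y ≈ 39.4 km.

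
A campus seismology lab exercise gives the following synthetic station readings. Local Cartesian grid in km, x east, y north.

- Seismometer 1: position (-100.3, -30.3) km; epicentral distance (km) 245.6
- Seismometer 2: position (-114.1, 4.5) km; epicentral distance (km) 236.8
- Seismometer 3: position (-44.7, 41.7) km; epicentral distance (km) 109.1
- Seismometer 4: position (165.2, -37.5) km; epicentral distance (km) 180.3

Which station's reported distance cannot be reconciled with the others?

Seismometer 3

Solve using three stations at a time. Using Seismometer 1, Seismometer 2, Seismometer 4 (subtract circle equations pairwise → linear system) gives (x, y) ≈ (89.2, 126.0).
Distances from that point to each station vs reported:
  Seismometer 1: calculated 245.6 vs reported 245.6 → residual 0.0 km
  Seismometer 2: calculated 236.8 vs reported 236.8 → residual 0.0 km
  Seismometer 3: calculated 158.2 vs reported 109.1 → residual 49.1 km
  Seismometer 4: calculated 180.3 vs reported 180.3 → residual 0.0 km
Seismometer 1, Seismometer 2, Seismometer 4 are mutually consistent (residuals ≈ 0); Seismometer 3 is off by 49.1 km.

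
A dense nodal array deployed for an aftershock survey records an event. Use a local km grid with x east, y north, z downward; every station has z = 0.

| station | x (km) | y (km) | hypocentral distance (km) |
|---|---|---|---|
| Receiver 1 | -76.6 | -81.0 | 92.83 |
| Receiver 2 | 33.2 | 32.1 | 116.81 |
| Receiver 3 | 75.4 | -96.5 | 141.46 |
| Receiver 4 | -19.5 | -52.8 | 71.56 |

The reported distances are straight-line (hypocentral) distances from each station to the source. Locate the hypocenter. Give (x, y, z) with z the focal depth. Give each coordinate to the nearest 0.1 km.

Each station gives a sphere (x−x_i)² + (y−y_i)² + z² = d_i² (stations at z=0).
Subtracting the Receiver 1 sphere from Receiver 2 and Receiver 3: z² cancels, leaving linear equations in x and y:
219.6 x + 226.2 y = -15323.08
304.0 x − 31.0 y = -8824.67
Solving: x ≈ -32.699, y ≈ -35.996 km (keep extra digits for the depth step; rounded: -32.7, -36.0).
Then from the Receiver 1 sphere: z² = 92.83² − (x + 76.6)² − (y + 81.0)² with x = -32.699, y = -35.996, so z ≈ 68.299 ≈ 68.3 km.
Check against Receiver 4 (with the unrounded solution): distance 71.56 ≈ 71.56 km. ✓

x ≈ -32.7 km, y ≈ -36.0 km, depth ≈ 68.3 km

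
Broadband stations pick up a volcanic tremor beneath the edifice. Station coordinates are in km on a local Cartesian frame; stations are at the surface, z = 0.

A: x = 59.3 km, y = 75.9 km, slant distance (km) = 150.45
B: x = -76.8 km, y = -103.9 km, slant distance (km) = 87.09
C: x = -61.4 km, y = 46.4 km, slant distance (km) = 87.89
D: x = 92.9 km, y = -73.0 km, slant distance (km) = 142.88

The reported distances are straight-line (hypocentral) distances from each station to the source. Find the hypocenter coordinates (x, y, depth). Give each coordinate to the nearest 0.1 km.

x ≈ -40.0 km, y ≈ -32.2 km, depth ≈ 33.0 km

Each station gives a sphere (x−x_i)² + (y−y_i)² + z² = d_i² (stations at z=0).
Subtracting the A sphere from B and C: z² cancels, leaving linear equations in x and y:
-272.2 x − 359.6 y = 22466.68
-241.4 x − 59.0 y = 11556.17
Solving: x ≈ -40.002, y ≈ -32.197 km (keep extra digits for the depth step; rounded: -40.0, -32.2).
Then from the A sphere: z² = 150.45² − (x − 59.3)² − (y − 75.9)² with x = -40.002, y = -32.197, so z ≈ 33.005 ≈ 33.0 km.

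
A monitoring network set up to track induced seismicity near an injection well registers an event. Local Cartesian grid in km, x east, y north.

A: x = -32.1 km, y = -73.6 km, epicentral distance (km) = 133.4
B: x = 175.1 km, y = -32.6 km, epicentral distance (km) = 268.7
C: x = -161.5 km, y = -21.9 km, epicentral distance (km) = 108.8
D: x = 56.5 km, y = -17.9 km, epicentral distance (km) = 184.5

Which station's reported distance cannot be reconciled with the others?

Solve using three stations at a time. Using A, B, C (subtract circle equations pairwise → linear system) gives (x, y) ≈ (-80.4, 51.0).
Distances from that point to each station vs reported:
  A: calculated 133.6 vs reported 133.4 → residual 0.2 km
  B: calculated 268.8 vs reported 268.7 → residual 0.1 km
  C: calculated 109.0 vs reported 108.8 → residual 0.2 km
  D: calculated 153.2 vs reported 184.5 → residual 31.3 km
A, B, C are mutually consistent (residuals ≈ 0); D is off by 31.3 km.

D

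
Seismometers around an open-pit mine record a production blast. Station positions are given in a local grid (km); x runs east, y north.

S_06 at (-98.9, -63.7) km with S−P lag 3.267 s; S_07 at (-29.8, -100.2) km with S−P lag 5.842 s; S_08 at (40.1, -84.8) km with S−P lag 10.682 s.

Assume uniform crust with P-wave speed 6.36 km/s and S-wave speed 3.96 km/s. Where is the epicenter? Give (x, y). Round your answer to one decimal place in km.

x ≈ -66.9 km, y ≈ -51.4 km

Distance from S−P lag: d = Δt · v_P v_S / (v_P − v_S) = Δt · (6.36·3.96)/(6.36−3.96) ≈ 10.4940·Δt.
So d_S_06 = 34.28, d_S_07 = 61.31, d_S_08 = 112.10 km.
Circle about each station: (x + 98.9)² + (y + 63.7)² = 34.28²; (x + 29.8)² + (y + 100.2)² = 61.31²; (x − 40.1)² + (y + 84.8)² = 112.10².
Subtracting the S_06 equation from the S_07 and S_08 equations removes the quadratic terms:
138.2 x − 73.0 y = -5494.62
278.0 x − 42.2 y = -16431.14
Solving the 2×2 system: x ≈ -66.9, y ≈ -51.4 km.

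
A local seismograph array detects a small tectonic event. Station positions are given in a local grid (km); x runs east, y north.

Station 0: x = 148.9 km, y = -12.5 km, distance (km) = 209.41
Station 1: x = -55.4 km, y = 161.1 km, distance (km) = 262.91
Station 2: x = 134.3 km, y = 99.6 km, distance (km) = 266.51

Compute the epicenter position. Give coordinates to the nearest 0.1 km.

x ≈ -40.7 km, y ≈ -101.4 km

Circle about each station: (x − 148.9)² + (y + 12.5)² = 209.41²; (x + 55.4)² + (y − 161.1)² = 262.91²; (x − 134.3)² + (y − 99.6)² = 266.51².
Subtracting the Station 0 equation from the Station 1 and Station 2 equations removes the quadratic terms:
-408.6 x + 347.2 y = -18574.21
-29.2 x + 224.2 y = -21545.84
Solving the 2×2 system: x ≈ -40.7, y ≈ -101.4 km.
Check against Station 0 (with the unrounded x, y): √((x − 148.9)²+(y + 12.5)²) = 209.41 ≈ 209.41 km. ✓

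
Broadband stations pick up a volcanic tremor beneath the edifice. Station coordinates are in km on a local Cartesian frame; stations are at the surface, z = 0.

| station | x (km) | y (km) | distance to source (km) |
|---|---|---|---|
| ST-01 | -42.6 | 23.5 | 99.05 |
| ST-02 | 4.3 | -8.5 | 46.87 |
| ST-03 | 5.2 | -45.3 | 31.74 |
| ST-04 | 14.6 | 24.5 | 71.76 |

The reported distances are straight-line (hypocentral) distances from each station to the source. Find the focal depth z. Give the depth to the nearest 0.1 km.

depth ≈ 22.0 km

Each station gives a sphere (x−x_i)² + (y−y_i)² + z² = d_i² (stations at z=0).
Subtracting the ST-01 sphere from ST-02 and ST-03: z² cancels, leaving linear equations in x and y:
93.8 x − 64.0 y = 5337.84
95.6 x − 137.6 y = 8515.59
Solving: x ≈ 27.913, y ≈ -42.493 km (keep extra digits for the depth step; rounded: 27.9, -42.5).
Then from the ST-01 sphere: z² = 99.05² − (x + 42.6)² − (y − 23.5)² with x = 27.913, y = -42.493, so z ≈ 21.994 ≈ 22.0 km.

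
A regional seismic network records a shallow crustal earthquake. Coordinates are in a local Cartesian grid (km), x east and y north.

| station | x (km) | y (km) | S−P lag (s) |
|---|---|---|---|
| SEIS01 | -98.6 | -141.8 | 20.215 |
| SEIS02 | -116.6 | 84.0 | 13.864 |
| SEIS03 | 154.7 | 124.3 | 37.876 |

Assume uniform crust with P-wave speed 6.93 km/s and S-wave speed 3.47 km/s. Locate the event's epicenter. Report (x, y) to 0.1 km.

Distance from S−P lag: d = Δt · v_P v_S / (v_P − v_S) = Δt · (6.93·3.47)/(6.93−3.47) ≈ 6.9500·Δt.
So d_SEIS01 = 140.49, d_SEIS02 = 96.36, d_SEIS03 = 263.24 km.
Circle about each station: (x + 98.6)² + (y + 141.8)² = 140.49²; (x + 116.6)² + (y − 84.0)² = 96.36²; (x − 154.7)² + (y − 124.3)² = 263.24².
Subtracting pairs of circle equations eliminates x²+y² and gives linear equations (the radical axes):
-36.0 x + 451.6 y = 1274.55
506.6 x + 532.2 y = -40004.48
Solving the 2×2 system: x ≈ -75.6, y ≈ -3.2 km.

x ≈ -75.6 km, y ≈ -3.2 km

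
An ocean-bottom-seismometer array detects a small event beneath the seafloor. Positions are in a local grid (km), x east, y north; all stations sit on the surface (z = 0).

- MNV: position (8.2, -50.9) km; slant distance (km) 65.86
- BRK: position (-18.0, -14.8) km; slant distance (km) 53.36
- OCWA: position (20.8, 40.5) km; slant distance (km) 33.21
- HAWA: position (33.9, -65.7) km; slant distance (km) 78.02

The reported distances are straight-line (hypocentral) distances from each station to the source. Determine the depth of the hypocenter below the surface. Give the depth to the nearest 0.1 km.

Each station gives a sphere (x−x_i)² + (y−y_i)² + z² = d_i² (stations at z=0).
Subtracting the MNV sphere from BRK and OCWA: z² cancels, leaving linear equations in x and y:
-52.4 x + 72.2 y = -624.76
25.2 x + 182.8 y = 2649.48
Solving: x ≈ 26.802, y ≈ 10.799 km (keep extra digits for the depth step; rounded: 26.8, 10.8).
Then from the MNV sphere: z² = 65.86² − (x − 8.2)² − (y + 50.9)² with x = 26.802, y = 10.799, so z ≈ 13.592 ≈ 13.6 km.

13.6 km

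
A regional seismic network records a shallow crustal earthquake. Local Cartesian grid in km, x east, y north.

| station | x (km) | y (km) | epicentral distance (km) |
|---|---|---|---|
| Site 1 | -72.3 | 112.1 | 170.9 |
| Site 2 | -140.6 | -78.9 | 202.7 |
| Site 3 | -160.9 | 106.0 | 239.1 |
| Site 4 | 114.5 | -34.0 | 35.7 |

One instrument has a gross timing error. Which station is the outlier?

Solve using three stations at a time. Using Site 1, Site 2, Site 3 (subtract circle equations pairwise → linear system) gives (x, y) ≈ (49.3, -8.0).
Distances from that point to each station vs reported:
  Site 1: calculated 170.9 vs reported 170.9 → residual 0.0 km
  Site 2: calculated 202.7 vs reported 202.7 → residual 0.0 km
  Site 3: calculated 239.1 vs reported 239.1 → residual 0.0 km
  Site 4: calculated 70.2 vs reported 35.7 → residual 34.5 km
Site 1, Site 2, Site 3 are mutually consistent (residuals ≈ 0); Site 4 is off by 34.5 km.

Site 4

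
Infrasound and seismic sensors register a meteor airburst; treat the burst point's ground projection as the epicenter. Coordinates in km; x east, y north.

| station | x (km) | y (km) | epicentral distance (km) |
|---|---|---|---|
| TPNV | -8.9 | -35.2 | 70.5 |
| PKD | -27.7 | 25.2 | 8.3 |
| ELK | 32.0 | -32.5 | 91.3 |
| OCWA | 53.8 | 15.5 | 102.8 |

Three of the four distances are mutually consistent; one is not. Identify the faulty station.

OCWA

Solve using three stations at a time. Using TPNV, PKD, ELK (subtract circle equations pairwise → linear system) gives (x, y) ≈ (-33.9, 30.7).
Distances from that point to each station vs reported:
  TPNV: calculated 70.5 vs reported 70.5 → residual 0.0 km
  PKD: calculated 8.3 vs reported 8.3 → residual 0.0 km
  ELK: calculated 91.3 vs reported 91.3 → residual 0.0 km
  OCWA: calculated 89.0 vs reported 102.8 → residual 13.8 km
TPNV, PKD, ELK are mutually consistent (residuals ≈ 0); OCWA is off by 13.8 km.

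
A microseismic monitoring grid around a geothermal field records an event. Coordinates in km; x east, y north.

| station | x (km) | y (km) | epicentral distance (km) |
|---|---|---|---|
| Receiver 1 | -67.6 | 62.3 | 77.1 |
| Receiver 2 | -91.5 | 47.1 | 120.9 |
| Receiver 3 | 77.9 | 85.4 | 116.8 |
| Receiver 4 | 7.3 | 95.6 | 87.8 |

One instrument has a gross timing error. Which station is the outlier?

Receiver 2

Solve using three stations at a time. Using Receiver 1, Receiver 3, Receiver 4 (subtract circle equations pairwise → linear system) gives (x, y) ≈ (-11.1, 9.6).
Distances from that point to each station vs reported:
  Receiver 1: calculated 77.2 vs reported 77.1 → residual 0.1 km
  Receiver 2: calculated 88.7 vs reported 120.9 → residual 32.2 km
  Receiver 3: calculated 116.9 vs reported 116.8 → residual 0.1 km
  Receiver 4: calculated 87.9 vs reported 87.8 → residual 0.1 km
Receiver 1, Receiver 3, Receiver 4 are mutually consistent (residuals ≈ 0); Receiver 2 is off by 32.2 km.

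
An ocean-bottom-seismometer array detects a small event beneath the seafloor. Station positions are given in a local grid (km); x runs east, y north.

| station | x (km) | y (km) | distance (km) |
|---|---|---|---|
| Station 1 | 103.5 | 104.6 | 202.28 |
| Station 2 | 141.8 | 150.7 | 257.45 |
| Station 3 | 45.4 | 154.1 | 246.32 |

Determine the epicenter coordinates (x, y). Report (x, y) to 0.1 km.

55.9 km east, -92.0 km north

Circle about each station: (x − 103.5)² + (y − 104.6)² = 202.28²; (x − 141.8)² + (y − 150.7)² = 257.45²; (x − 45.4)² + (y − 154.1)² = 246.32².
Subtracting pairs of circle equations eliminates x²+y² and gives linear equations (the radical axes):
76.6 x + 92.2 y = -4198.98
-116.2 x + 99.0 y = -15601.78
Solving the 2×2 system: x ≈ 55.9, y ≈ -92.0 km.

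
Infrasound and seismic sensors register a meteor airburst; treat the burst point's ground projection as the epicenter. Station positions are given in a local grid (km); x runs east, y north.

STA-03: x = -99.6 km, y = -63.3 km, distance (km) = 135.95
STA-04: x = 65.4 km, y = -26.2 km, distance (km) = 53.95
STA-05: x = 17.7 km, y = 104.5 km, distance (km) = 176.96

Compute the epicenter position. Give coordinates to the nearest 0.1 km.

Circle about each station: (x + 99.6)² + (y + 63.3)² = 135.95²; (x − 65.4)² + (y + 26.2)² = 53.95²; (x − 17.7)² + (y − 104.5)² = 176.96².
Subtracting the STA-03 equation from the STA-04 and STA-05 equations removes the quadratic terms:
330.0 x + 74.2 y = 6608.35
234.6 x + 335.6 y = -15525.95
Solving the 2×2 system: x ≈ 36.1, y ≈ -71.5 km.

x ≈ 36.1 km, y ≈ -71.5 km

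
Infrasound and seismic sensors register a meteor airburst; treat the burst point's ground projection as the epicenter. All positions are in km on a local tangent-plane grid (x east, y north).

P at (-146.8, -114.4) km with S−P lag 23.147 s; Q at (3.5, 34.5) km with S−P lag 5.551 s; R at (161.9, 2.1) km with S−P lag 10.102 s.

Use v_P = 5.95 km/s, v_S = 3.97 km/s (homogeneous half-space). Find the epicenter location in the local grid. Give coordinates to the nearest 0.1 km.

Distance from S−P lag: d = Δt · v_P v_S / (v_P − v_S) = Δt · (5.95·3.97)/(5.95−3.97) ≈ 11.9301·Δt.
So d_P = 276.14, d_Q = 66.22, d_R = 120.52 km.
Circle about each station: (x + 146.8)² + (y + 114.4)² = 276.14²; (x − 3.5)² + (y − 34.5)² = 66.22²; (x − 161.9)² + (y − 2.1)² = 120.52².
Subtracting pairs of circle equations eliminates x²+y² and gives linear equations (the radical axes):
300.6 x + 297.8 y = 38433.11
617.4 x + 233.0 y = 53306.65
Solving the 2×2 system: x ≈ 60.8, y ≈ 67.7 km.

60.8 km east, 67.7 km north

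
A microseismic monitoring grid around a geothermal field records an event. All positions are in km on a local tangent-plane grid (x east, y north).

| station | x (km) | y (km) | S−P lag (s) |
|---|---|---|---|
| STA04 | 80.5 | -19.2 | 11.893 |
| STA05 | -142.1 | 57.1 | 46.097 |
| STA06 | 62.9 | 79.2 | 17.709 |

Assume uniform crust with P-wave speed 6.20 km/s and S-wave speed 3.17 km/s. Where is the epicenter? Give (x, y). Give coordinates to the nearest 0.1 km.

(152.8, 7.7)

Distance from S−P lag: d = Δt · v_P v_S / (v_P − v_S) = Δt · (6.20·3.17)/(6.20−3.17) ≈ 6.4865·Δt.
So d_STA04 = 77.14, d_STA05 = 299.01, d_STA06 = 114.87 km.
Circle about each station: (x − 80.5)² + (y + 19.2)² = 77.14²; (x + 142.1)² + (y − 57.1)² = 299.01²; (x − 62.9)² + (y − 79.2)² = 114.87².
Subtracting the STA04 equation from the STA05 and STA06 equations removes the quadratic terms:
-445.2 x + 152.6 y = -66852.47
-35.2 x + 196.8 y = -3864.38
Solving the 2×2 system: x ≈ 152.8, y ≈ 7.7 km.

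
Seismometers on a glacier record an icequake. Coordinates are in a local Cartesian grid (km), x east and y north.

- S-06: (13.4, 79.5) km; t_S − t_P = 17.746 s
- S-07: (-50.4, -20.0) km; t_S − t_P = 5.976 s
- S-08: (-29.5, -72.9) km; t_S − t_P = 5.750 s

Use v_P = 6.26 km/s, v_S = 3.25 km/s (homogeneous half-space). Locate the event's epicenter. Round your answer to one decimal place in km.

Distance from S−P lag: d = Δt · v_P v_S / (v_P − v_S) = Δt · (6.26·3.25)/(6.26−3.25) ≈ 6.7591·Δt.
So d_S-06 = 119.95, d_S-07 = 40.39, d_S-08 = 38.87 km.
Circle about each station: (x − 13.4)² + (y − 79.5)² = 119.95²; (x + 50.4)² + (y + 20.0)² = 40.39²; (x + 29.5)² + (y + 72.9)² = 38.87².
Subtracting pairs of circle equations eliminates x²+y² and gives linear equations (the radical axes):
-127.6 x − 199.0 y = 9197.00
-85.8 x − 304.8 y = 12561.98
Solving the 2×2 system: x ≈ -13.9, y ≈ -37.3 km.

x ≈ -13.9 km, y ≈ -37.3 km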